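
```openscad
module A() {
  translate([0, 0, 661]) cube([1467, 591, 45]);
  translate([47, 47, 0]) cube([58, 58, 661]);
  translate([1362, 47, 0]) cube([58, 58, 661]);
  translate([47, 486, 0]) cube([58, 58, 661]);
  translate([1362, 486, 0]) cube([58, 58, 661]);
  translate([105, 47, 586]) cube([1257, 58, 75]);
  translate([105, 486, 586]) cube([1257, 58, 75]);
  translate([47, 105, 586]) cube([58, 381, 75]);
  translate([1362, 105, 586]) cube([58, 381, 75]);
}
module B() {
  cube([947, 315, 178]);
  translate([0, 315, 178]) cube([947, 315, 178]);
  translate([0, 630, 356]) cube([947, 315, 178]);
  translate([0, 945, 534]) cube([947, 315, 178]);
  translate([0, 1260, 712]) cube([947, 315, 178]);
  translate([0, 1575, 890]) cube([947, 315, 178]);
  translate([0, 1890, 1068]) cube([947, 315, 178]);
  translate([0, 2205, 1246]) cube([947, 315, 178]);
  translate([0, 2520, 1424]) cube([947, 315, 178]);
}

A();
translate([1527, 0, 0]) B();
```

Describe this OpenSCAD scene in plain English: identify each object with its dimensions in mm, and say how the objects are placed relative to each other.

A is a table with a 1467×591 mm rectangular top, 45 mm thick, top surface at z = 706 mm, supported by four 58×58 mm square legs, each inset 47 mm from the nearest pair of top edges, running from the floor. Four apron rails, 58 mm thick and 75 mm tall, run between adjacent legs with their top edges flush with the underside of the top and their outer faces flush with the legs' outer faces.

B is a run of 9 identical solid stair steps. Each tread is 947×315 mm and each step block is 178 mm high. Step 1 rests on the floor; step k is offset from step 1 by (k−1)×315 mm in y and (k−1)×178 mm in z.

The staircase is on the floor beside the table on its +x side.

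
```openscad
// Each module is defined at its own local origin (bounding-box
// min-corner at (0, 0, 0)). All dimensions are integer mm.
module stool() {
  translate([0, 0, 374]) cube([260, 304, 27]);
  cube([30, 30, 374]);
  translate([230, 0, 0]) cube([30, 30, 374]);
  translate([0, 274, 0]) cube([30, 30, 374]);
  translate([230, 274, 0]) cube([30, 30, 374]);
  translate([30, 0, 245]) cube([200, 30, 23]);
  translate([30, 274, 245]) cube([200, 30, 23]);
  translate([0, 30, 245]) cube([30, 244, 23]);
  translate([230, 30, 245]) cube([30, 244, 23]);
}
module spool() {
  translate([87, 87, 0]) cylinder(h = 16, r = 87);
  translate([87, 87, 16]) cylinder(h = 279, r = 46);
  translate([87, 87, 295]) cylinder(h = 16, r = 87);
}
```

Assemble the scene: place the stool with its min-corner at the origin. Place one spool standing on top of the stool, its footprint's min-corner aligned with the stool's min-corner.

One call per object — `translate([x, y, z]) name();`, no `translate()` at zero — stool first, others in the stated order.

stool();
translate([0, 0, 401]) spool();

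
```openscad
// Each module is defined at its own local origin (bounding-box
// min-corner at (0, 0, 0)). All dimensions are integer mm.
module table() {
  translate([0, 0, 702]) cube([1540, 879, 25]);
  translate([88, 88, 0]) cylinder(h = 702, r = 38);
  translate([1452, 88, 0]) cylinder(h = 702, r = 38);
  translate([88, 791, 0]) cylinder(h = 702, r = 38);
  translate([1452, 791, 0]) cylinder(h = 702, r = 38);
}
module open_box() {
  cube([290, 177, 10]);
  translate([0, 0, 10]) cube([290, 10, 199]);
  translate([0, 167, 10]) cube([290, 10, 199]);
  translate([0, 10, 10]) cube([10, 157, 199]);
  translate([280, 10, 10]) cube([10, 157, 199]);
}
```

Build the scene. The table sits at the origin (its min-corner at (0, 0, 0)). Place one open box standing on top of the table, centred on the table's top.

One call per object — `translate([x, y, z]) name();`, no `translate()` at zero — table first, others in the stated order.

table();
translate([625, 351, 727]) open_box();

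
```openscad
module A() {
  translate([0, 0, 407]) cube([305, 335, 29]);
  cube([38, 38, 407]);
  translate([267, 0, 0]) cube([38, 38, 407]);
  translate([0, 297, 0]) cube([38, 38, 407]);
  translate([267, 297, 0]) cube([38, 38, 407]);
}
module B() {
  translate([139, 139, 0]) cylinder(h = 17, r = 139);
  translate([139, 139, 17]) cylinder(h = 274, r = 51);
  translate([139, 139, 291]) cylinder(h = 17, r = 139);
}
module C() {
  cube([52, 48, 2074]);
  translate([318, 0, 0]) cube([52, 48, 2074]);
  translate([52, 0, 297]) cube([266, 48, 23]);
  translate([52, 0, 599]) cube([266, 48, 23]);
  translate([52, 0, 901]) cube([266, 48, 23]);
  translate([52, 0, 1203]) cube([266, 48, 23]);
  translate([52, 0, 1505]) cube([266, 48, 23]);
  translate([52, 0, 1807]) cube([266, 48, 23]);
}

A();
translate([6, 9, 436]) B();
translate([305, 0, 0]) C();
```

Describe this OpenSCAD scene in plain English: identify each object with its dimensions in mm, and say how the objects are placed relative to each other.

A is a simple wooden stool: a rectangular seat 305 mm (x) by 335 mm (y), 29 mm thick, top face at z = 436 mm, on four square legs, each 38×38 mm in cross-section. The legs rest on z = 0, each flush with a corner of the seat.

B is a spool: two coaxial disc flanges of radius 139 mm and thickness 17 mm, joined by a core cylinder of radius 51 mm and height 274 mm. The lower flange rests on z = 0 and the three cylinders share a vertical axis.

C is a wooden ladder with two side rails of 52×48 mm section and 2074 mm height, set 370 mm apart overall. Between them run 6 rectangular rungs (48 mm deep, 23 mm thick), front faces flush with the rails' −y face. The bottom of the first rung is 297 mm above the floor and each subsequent rung is 302 mm higher than the one below.

The spool is on top of the stool. The ladder is against the stool's +x side, with their −y faces flush.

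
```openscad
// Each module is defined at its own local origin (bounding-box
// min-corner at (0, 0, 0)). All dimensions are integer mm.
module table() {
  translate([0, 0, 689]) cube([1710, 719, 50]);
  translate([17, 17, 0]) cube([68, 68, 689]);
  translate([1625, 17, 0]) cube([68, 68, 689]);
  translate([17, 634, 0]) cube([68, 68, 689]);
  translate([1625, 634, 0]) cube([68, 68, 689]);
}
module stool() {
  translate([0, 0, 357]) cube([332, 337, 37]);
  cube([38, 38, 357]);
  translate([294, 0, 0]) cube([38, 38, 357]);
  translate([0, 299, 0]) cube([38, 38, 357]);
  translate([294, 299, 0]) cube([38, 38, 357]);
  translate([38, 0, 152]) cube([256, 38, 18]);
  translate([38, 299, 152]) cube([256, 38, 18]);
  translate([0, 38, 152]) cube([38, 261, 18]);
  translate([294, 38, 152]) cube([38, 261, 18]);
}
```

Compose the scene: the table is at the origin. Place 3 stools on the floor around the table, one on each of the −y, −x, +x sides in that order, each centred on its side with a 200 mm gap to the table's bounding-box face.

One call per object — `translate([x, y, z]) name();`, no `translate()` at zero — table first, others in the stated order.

table();
translate([689, -537, 0]) stool();
translate([-532, 191, 0]) stool();
translate([1910, 191, 0]) stool();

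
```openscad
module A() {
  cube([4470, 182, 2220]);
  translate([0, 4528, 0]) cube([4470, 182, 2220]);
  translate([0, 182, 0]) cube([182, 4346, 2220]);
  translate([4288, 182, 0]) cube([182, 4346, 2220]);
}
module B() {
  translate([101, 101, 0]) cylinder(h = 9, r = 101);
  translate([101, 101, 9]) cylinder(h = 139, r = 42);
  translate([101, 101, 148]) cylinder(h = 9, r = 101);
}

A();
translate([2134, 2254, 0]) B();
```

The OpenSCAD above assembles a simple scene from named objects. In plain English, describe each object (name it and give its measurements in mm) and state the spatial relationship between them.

A is the wall frame of a small rectangular building: four walls, each 2220 mm tall and 182 mm thick, enclosing a footprint 4470 mm (x) by 4710 mm (y) outside-to-outside, with no floor or roof. The front and back walls (the −y and +y sides) span the full width; the two side walls fit between them.

B is a spool: two coaxial disc flanges of radius 101 mm and thickness 9 mm, joined by a core cylinder of radius 42 mm and height 139 mm. The lower flange rests on z = 0 and the three cylinders share a vertical axis.

The spool sits inside the house frame, centred.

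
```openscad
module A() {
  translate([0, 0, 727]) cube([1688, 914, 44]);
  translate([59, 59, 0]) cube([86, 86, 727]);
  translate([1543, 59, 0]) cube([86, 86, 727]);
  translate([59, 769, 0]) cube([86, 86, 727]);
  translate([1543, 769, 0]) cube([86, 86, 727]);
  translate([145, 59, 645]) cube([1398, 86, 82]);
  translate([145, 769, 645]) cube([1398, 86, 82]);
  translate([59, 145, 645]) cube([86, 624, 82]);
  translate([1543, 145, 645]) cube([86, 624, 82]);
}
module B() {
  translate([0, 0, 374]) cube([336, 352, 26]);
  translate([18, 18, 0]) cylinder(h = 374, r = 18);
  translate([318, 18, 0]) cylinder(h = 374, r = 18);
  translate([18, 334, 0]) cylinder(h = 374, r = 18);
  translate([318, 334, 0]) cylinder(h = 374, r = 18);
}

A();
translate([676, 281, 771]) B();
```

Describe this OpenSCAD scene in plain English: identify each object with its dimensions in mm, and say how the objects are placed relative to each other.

A is a rectangular dining table. The top is 1688×914×44 mm with its upper surface at z = 771 mm. It stands on four 86×86 mm square legs, each inset 59 mm from the nearest pair of top edges, running from the floor to the underside of the top. Four apron rails, 86 mm thick and 82 mm tall, run between adjacent legs with their top edges flush with the underside of the top and their outer faces flush with the legs' outer faces.

B is a four-legged stool. The seat is a 336×352×26 mm slab whose top surface is at z = 400 mm; four round legs, each 36 mm in diameter, run from the floor (z = 0) to the underside of the seat, each leg's axis is inset half a diameter from the nearest pair of seat edges (so the leg's bounding box is flush with the corner).

The stool is on top of the table, centred.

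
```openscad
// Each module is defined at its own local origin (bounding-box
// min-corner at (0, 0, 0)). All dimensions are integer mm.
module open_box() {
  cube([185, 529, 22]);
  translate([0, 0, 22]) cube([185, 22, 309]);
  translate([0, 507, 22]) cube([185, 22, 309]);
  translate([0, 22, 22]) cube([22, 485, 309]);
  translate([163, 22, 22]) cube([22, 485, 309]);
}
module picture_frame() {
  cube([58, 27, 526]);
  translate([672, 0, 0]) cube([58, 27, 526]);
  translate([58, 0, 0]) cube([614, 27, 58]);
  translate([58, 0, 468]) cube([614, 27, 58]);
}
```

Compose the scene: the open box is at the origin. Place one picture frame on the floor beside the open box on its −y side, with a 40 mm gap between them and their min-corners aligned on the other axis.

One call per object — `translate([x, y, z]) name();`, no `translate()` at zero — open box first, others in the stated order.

open_box();
translate([0, -67, 0]) picture_frame();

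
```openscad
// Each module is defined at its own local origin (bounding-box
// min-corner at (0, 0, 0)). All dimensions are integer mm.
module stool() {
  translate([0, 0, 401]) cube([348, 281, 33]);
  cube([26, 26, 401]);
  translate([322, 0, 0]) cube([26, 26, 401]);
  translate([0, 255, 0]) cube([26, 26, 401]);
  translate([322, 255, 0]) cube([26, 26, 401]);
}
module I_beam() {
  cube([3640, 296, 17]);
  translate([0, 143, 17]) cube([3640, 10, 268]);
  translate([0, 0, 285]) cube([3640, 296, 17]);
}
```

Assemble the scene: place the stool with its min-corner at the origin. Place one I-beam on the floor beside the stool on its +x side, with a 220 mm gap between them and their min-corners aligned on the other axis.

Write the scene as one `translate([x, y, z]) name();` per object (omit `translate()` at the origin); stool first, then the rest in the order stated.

stool();
translate([568, 0, 0]) I_beam();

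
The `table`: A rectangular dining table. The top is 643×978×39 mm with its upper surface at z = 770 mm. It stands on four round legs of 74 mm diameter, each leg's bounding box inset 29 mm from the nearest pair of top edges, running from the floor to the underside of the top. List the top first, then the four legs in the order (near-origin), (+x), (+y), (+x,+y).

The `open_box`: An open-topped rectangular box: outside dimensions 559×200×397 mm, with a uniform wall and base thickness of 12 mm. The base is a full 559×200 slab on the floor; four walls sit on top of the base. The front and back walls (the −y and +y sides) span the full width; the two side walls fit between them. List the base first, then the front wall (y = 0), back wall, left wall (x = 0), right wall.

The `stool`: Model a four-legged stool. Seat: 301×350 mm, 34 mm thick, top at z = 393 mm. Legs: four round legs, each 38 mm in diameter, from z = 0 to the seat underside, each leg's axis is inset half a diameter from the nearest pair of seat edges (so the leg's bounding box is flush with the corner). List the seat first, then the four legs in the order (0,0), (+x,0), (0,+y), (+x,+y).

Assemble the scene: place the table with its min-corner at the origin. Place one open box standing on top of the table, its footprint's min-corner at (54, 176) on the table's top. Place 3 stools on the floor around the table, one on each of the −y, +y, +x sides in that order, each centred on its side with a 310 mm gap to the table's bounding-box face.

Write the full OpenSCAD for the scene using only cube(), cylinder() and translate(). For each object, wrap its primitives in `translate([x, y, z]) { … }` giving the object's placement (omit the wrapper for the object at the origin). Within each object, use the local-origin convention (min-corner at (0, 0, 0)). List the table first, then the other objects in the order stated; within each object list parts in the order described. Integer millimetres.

translate([0, 0, 731]) cube([643, 978, 39]);
translate([66, 66, 0]) cylinder(h = 731, r = 37);
translate([577, 66, 0]) cylinder(h = 731, r = 37);
translate([66, 912, 0]) cylinder(h = 731, r = 37);
translate([577, 912, 0]) cylinder(h = 731, r = 37);
translate([54, 176, 770]) {
  cube([559, 200, 12]);
  translate([0, 0, 12]) cube([559, 12, 385]);
  translate([0, 188, 12]) cube([559, 12, 385]);
  translate([0, 12, 12]) cube([12, 176, 385]);
  translate([547, 12, 12]) cube([12, 176, 385]);
}
translate([171, -660, 0]) {
  translate([0, 0, 359]) cube([301, 350, 34]);
  translate([19, 19, 0]) cylinder(h = 359, r = 19);
  translate([282, 19, 0]) cylinder(h = 359, r = 19);
  translate([19, 331, 0]) cylinder(h = 359, r = 19);
  translate([282, 331, 0]) cylinder(h = 359, r = 19);
}
translate([171, 1288, 0]) {
  translate([0, 0, 359]) cube([301, 350, 34]);
  translate([19, 19, 0]) cylinder(h = 359, r = 19);
  translate([282, 19, 0]) cylinder(h = 359, r = 19);
  translate([19, 331, 0]) cylinder(h = 359, r = 19);
  translate([282, 331, 0]) cylinder(h = 359, r = 19);
}
translate([953, 314, 0]) {
  translate([0, 0, 359]) cube([301, 350, 34]);
  translate([19, 19, 0]) cylinder(h = 359, r = 19);
  translate([282, 19, 0]) cylinder(h = 359, r = 19);
  translate([19, 331, 0]) cylinder(h = 359, r = 19);
  translate([282, 331, 0]) cylinder(h = 359, r = 19);
}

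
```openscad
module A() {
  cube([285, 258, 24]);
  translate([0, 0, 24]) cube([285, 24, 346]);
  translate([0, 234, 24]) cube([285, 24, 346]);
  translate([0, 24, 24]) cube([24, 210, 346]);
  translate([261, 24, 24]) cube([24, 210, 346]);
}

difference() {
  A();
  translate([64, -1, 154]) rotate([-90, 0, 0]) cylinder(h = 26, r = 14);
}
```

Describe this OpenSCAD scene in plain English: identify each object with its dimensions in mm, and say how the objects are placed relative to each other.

A is an open-topped rectangular box: outside dimensions 285×258×370 mm, with a uniform wall and base thickness of 24 mm. The base is a full 285×258 slab on the floor; four walls sit on top of the base. The front and back walls (the −y and +y sides) span the full width; the two side walls fit between them.

The open box has a circular hole of radius 14 mm through its front wall, centred at (x = 64, z = 154).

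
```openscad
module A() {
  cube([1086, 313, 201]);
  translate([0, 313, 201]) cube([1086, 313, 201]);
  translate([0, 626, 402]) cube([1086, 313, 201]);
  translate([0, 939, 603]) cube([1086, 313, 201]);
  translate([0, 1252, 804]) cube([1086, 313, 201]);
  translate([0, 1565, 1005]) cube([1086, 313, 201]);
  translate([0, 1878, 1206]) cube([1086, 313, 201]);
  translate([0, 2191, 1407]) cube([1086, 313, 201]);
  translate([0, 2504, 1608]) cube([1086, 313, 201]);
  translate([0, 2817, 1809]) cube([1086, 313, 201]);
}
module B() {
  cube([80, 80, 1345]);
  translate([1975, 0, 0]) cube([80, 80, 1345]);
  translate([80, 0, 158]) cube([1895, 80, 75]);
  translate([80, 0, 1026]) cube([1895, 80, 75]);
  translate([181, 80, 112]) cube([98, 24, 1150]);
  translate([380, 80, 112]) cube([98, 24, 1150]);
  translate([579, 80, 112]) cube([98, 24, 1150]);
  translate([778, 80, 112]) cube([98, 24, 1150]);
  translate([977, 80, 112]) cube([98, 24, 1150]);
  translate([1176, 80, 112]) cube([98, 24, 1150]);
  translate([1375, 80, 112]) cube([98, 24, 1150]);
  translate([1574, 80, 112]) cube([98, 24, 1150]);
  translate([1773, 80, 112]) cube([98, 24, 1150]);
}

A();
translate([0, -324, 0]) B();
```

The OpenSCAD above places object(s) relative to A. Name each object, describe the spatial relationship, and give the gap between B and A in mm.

The fence section's nearest face is 220 mm from the staircase's −y face.

A is a staircase. B is a fence section. The fence section is on the floor beside the staircase on its −y side. The gap between the fence section and the staircase is 220 mm.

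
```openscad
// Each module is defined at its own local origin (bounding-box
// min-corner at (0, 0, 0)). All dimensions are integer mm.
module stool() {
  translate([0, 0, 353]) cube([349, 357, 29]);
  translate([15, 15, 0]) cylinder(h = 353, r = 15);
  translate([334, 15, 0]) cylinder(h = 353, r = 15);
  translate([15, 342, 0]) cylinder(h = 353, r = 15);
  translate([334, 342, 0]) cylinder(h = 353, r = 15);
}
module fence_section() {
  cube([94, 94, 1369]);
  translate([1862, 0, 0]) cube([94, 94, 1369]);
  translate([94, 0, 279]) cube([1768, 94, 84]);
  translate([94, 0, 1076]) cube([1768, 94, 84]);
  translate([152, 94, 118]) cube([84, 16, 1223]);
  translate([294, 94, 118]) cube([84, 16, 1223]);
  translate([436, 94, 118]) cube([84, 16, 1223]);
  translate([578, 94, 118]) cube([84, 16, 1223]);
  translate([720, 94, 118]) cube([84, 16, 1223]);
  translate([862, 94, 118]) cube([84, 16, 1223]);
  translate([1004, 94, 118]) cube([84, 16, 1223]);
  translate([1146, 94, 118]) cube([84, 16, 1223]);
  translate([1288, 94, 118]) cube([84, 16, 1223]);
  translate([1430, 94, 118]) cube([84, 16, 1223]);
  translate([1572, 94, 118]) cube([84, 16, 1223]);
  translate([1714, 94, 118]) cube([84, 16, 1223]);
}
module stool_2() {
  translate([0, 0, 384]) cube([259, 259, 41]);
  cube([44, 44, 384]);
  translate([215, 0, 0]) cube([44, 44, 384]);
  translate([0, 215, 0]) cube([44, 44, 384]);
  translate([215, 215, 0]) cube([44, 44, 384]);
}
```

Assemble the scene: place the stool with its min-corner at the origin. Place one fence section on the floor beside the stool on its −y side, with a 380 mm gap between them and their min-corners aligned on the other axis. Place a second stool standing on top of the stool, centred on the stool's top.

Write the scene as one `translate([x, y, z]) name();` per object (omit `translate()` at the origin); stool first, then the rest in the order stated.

stool();
translate([0, -490, 0]) fence_section();
translate([45, 49, 382]) stool_2();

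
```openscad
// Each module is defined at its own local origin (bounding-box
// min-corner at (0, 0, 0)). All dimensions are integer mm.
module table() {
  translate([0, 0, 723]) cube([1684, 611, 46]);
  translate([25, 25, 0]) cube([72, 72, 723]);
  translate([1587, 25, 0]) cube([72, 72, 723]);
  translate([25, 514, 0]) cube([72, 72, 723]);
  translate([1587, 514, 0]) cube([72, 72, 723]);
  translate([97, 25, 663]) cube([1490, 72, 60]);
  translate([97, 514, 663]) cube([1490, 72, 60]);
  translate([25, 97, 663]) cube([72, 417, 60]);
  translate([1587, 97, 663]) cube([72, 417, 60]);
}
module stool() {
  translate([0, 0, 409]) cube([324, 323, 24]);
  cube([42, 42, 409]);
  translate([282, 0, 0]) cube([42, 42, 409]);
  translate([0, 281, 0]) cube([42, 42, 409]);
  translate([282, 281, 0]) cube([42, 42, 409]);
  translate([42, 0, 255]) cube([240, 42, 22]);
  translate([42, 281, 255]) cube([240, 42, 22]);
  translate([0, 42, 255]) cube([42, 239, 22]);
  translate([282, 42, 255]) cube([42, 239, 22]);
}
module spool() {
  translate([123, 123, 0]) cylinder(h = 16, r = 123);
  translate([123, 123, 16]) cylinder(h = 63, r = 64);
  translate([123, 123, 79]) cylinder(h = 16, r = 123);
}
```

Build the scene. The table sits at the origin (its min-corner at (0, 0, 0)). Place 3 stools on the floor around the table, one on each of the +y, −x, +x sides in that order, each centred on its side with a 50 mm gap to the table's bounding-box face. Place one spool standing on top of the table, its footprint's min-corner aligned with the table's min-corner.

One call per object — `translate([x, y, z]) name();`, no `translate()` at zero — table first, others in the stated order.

table();
translate([680, 661, 0]) stool();
translate([-374, 144, 0]) stool();
translate([1734, 144, 0]) stool();
translate([0, 0, 769]) spool();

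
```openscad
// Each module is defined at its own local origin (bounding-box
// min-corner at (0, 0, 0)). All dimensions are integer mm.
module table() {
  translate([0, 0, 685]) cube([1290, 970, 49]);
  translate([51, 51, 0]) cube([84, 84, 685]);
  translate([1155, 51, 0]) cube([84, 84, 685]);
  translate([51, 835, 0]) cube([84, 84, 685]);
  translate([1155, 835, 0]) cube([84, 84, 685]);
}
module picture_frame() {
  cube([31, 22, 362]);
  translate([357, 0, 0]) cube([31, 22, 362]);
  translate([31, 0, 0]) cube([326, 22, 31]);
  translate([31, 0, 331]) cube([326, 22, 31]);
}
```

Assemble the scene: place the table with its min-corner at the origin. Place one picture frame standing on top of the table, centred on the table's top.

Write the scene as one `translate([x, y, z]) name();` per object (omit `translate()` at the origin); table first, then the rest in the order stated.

table();
translate([451, 474, 734]) picture_frame();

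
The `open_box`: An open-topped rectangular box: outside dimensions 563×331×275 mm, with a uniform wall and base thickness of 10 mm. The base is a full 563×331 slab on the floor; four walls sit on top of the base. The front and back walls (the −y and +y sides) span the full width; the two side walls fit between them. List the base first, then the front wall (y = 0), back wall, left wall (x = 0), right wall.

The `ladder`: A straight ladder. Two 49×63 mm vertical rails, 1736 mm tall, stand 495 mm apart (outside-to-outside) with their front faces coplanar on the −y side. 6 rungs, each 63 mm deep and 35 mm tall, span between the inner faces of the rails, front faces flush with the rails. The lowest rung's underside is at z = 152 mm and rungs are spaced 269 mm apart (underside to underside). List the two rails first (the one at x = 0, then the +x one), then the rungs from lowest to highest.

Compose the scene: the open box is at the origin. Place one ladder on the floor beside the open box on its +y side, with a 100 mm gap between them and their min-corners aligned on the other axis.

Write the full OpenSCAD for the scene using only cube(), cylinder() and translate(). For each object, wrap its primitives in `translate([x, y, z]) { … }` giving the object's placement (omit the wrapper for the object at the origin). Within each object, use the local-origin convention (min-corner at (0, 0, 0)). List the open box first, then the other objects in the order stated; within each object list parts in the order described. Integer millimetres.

cube([563, 331, 10]);
translate([0, 0, 10]) cube([563, 10, 265]);
translate([0, 321, 10]) cube([563, 10, 265]);
translate([0, 10, 10]) cube([10, 311, 265]);
translate([553, 10, 10]) cube([10, 311, 265]);
translate([0, 431, 0]) {
  cube([49, 63, 1736]);
  translate([446, 0, 0]) cube([49, 63, 1736]);
  translate([49, 0, 152]) cube([397, 63, 35]);
  translate([49, 0, 421]) cube([397, 63, 35]);
  translate([49, 0, 690]) cube([397, 63, 35]);
  translate([49, 0, 959]) cube([397, 63, 35]);
  translate([49, 0, 1228]) cube([397, 63, 35]);
  translate([49, 0, 1497]) cube([397, 63, 35]);
}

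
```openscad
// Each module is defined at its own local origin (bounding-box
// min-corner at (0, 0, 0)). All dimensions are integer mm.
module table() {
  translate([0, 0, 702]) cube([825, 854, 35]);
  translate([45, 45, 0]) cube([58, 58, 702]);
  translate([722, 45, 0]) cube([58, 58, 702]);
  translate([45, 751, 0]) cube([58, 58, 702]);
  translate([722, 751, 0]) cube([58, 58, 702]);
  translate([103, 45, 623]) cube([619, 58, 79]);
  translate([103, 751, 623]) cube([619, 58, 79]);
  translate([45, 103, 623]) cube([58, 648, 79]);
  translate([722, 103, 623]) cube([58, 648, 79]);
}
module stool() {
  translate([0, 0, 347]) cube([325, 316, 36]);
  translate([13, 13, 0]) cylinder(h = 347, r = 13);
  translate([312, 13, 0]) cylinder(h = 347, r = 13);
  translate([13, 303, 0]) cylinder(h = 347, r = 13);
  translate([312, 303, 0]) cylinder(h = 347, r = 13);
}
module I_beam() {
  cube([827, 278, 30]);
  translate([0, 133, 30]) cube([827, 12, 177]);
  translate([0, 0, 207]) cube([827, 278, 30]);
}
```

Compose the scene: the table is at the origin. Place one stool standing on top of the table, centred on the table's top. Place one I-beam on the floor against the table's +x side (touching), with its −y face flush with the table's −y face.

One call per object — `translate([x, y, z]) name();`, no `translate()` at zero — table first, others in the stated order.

table();
translate([250, 269, 737]) stool();
translate([825, 0, 0]) I_beam();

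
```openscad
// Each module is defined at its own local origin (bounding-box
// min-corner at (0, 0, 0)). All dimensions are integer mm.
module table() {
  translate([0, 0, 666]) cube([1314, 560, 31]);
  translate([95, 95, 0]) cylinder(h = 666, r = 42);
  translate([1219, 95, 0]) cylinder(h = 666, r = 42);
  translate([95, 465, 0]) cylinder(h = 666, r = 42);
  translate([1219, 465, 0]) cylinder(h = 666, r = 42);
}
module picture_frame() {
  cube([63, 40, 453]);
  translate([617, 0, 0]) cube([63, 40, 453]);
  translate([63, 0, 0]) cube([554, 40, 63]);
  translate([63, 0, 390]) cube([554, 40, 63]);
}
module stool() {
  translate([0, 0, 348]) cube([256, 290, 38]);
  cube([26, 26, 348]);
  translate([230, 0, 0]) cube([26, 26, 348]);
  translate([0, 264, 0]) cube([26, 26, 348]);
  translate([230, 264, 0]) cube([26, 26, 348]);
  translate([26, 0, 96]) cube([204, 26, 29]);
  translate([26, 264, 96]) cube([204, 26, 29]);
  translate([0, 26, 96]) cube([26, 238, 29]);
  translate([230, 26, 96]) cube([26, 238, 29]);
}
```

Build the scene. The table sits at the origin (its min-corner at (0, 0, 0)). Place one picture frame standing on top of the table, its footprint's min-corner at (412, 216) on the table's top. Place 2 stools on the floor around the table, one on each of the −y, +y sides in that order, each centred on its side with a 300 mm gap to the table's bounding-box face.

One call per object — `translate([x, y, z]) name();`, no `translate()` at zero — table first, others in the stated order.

table();
translate([412, 216, 697]) picture_frame();
translate([529, -590, 0]) stool();
translate([529, 860, 0]) stool();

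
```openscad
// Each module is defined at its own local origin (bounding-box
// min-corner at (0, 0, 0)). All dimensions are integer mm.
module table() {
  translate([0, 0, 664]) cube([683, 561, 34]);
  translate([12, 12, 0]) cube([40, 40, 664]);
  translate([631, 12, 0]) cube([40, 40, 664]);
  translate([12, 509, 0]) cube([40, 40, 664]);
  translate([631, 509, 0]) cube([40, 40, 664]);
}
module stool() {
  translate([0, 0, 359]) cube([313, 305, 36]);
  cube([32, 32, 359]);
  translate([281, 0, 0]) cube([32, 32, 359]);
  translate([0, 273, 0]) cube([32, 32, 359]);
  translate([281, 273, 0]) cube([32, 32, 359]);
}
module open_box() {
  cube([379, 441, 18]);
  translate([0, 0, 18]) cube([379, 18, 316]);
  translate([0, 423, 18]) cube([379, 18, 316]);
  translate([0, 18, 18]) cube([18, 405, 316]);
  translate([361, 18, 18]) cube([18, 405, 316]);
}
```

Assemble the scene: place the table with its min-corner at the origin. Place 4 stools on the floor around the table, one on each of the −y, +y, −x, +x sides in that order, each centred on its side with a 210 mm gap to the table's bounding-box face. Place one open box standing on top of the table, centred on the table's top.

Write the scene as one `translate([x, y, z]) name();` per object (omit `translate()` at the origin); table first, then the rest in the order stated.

table();
translate([185, -515, 0]) stool();
translate([185, 771, 0]) stool();
translate([-523, 128, 0]) stool();
translate([893, 128, 0]) stool();
translate([152, 60, 698]) open_box();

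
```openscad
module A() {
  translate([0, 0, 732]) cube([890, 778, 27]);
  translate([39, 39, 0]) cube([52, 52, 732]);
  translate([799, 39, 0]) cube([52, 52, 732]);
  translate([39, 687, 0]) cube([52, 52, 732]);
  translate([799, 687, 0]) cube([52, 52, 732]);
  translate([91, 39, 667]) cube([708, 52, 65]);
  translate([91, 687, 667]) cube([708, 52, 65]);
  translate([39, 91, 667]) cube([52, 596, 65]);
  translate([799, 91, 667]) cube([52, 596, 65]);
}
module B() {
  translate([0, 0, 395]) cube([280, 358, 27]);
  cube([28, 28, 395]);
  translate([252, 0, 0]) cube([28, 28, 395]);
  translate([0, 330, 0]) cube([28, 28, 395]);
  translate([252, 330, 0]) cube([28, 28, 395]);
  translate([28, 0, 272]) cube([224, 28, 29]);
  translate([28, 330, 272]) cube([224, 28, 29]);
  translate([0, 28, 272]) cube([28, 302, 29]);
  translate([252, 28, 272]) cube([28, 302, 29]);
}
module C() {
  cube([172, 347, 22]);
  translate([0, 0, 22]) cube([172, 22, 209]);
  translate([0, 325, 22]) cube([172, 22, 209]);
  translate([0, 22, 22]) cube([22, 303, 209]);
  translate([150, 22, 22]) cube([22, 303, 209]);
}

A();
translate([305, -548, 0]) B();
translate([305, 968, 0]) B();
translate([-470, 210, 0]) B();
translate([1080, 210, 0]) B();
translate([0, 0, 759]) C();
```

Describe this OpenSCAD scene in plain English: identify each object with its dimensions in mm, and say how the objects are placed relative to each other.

A is a table: top 890 mm (x) × 778 mm (y), 27 mm thick, upper face at z = 759 mm, on four 52×52 mm square legs, each inset 39 mm from the nearest pair of top edges, running from z = 0 to the bottom of the top. Four apron rails, 52 mm thick and 65 mm tall, run between adjacent legs with their top edges flush with the underside of the top and their outer faces flush with the legs' outer faces.

B is a four-legged stool. The seat is a 280×358×27 mm slab whose top surface is at z = 422 mm; four square legs, each 28×28 mm in cross-section, run from the floor (z = 0) to the underside of the seat, each flush with a corner of the seat. Four stretchers, 28 mm wide and 29 mm tall, connect adjacent legs with their undersides at z = 272 mm, each running between the inner faces of the legs it joins and aligned with the legs' outer faces on the other axis.

C is an open-topped rectangular box: outside dimensions 172×347×231 mm, with a uniform wall and base thickness of 22 mm. The base is a full 172×347 slab on the floor; four walls sit on top of the base. The front and back walls (the −y and +y sides) span the full width; the two side walls fit between them.

Four stools sit around the table at the −y, +y, −x, +x sides. The open box is on top of the table.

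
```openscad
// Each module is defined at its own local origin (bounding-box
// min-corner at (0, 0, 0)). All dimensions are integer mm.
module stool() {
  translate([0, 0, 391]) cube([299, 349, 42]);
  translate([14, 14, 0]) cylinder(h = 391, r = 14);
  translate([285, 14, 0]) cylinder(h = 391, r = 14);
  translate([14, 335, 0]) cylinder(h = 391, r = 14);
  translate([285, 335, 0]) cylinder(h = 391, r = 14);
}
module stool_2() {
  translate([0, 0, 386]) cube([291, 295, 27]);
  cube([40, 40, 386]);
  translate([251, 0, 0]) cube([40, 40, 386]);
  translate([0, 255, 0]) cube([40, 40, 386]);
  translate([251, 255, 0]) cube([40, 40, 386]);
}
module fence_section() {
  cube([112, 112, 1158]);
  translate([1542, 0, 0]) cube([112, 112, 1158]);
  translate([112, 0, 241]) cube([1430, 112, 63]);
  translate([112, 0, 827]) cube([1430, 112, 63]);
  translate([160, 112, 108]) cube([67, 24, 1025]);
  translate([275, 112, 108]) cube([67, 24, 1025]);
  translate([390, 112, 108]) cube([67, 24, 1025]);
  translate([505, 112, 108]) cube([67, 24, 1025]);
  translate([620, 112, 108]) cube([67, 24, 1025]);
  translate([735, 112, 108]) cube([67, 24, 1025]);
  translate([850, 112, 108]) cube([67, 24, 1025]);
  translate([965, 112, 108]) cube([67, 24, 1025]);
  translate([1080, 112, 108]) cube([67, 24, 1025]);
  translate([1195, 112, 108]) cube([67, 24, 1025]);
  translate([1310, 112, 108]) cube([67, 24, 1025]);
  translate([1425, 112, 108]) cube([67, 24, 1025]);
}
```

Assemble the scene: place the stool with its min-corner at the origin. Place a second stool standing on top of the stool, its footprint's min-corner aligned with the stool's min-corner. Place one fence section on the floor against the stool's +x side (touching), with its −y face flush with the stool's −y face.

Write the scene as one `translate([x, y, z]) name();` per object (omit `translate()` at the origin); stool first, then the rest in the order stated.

stool();
translate([0, 0, 433]) stool_2();
translate([299, 0, 0]) fence_section();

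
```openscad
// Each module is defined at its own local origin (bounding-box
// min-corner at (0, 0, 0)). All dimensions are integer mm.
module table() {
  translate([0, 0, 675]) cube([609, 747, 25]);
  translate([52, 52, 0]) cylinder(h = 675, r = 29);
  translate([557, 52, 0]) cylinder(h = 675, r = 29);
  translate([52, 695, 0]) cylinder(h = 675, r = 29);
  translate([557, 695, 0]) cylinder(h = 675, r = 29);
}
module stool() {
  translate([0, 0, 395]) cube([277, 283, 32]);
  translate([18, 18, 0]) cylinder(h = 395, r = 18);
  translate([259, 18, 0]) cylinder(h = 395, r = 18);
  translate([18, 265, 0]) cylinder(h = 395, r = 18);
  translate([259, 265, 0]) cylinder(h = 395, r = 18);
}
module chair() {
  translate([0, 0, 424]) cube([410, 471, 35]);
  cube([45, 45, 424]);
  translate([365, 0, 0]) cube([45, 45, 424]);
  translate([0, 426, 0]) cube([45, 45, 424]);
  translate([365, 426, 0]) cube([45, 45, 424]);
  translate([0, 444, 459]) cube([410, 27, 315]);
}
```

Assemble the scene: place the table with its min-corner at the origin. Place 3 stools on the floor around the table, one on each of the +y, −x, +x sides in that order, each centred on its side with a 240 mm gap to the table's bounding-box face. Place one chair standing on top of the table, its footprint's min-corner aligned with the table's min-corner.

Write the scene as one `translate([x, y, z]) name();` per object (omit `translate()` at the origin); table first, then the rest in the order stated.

table();
translate([166, 987, 0]) stool();
translate([-517, 232, 0]) stool();
translate([849, 232, 0]) stool();
translate([0, 0, 700]) chair();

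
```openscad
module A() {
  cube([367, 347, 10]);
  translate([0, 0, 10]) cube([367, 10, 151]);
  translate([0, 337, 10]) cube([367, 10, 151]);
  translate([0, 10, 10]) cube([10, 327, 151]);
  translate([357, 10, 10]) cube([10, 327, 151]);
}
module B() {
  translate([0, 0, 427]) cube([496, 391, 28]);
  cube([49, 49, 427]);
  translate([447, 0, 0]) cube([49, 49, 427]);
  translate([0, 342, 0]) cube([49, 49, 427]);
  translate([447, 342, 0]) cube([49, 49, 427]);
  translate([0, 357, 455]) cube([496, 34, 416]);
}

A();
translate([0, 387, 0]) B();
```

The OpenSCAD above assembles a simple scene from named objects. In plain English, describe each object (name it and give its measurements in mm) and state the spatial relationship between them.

A is an open storage box with external size 367×347×161 mm and wall thickness 10 mm (the base is also 10 mm thick). The base covers the whole footprint; the four walls stand on the base, with the y-facing walls full-width and the x-facing walls fitting between their inner faces.

B is a chair. The seat is a 496×391×28 mm slab with its top at z = 455 mm, on four 49×49 mm corner legs (flush with the seat edges, standing on z = 0). A flat backrest 34 mm thick, 416 mm tall, spans the full seat width and rises from the seat top along its +y edge, rear face flush with the rear of the seat.

The chair is on the floor beside the open box on its +y side.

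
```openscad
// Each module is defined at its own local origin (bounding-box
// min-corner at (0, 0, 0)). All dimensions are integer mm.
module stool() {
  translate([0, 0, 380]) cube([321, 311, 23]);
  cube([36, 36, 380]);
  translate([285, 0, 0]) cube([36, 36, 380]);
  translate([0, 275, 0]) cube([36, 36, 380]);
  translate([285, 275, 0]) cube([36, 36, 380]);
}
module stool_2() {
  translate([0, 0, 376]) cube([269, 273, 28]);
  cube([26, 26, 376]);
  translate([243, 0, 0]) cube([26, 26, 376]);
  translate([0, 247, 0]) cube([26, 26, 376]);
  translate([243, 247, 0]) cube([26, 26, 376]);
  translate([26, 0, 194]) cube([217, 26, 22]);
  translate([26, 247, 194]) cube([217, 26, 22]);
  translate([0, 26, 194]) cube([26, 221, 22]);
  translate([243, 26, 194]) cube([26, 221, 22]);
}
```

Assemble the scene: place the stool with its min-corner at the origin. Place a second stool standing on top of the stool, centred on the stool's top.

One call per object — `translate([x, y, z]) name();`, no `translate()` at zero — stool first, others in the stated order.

stool();
translate([26, 19, 403]) stool_2();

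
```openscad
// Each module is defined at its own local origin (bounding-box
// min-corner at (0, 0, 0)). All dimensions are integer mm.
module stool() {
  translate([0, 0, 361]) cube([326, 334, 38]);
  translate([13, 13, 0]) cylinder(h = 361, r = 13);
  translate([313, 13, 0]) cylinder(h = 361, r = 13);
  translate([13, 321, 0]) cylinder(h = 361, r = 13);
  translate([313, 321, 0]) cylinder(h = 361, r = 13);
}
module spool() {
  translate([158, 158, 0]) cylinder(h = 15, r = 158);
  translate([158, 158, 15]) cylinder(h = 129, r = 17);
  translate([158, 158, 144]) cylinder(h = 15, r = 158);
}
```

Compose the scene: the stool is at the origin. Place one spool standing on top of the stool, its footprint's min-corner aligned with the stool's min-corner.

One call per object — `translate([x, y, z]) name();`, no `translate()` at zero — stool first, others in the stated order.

stool();
translate([0, 0, 399]) spool();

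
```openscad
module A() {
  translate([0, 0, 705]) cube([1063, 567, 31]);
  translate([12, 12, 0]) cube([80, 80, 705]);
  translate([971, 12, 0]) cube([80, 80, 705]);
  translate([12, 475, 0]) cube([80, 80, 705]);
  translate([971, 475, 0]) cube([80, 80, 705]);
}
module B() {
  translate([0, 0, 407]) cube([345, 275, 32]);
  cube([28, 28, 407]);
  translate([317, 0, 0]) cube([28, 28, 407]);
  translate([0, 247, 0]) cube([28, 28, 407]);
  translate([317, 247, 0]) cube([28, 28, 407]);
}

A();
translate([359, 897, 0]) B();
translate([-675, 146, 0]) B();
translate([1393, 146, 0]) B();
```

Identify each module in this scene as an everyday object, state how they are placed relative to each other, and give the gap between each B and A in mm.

Each stool's nearest face is 330 mm from the table's bounding box.

A is a table. B is a stool. Three stools sit around the table at the +y, −x, +x sides. The gap between each stool and the table is 330 mm.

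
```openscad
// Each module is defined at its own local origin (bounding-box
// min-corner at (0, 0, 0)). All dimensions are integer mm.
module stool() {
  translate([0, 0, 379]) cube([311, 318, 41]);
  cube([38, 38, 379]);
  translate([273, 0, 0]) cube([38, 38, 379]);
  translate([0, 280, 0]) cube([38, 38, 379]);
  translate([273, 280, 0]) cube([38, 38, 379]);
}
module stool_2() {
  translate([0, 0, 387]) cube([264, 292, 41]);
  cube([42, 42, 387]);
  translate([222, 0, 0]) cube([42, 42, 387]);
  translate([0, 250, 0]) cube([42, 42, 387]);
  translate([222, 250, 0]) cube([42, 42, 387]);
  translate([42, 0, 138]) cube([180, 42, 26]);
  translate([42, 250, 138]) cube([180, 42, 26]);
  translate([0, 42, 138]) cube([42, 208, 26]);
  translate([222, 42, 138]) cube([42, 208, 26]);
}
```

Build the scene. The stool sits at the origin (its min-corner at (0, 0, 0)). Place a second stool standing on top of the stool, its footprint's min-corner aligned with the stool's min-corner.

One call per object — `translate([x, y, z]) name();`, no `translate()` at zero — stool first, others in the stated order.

stool();
translate([0, 0, 420]) stool_2();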